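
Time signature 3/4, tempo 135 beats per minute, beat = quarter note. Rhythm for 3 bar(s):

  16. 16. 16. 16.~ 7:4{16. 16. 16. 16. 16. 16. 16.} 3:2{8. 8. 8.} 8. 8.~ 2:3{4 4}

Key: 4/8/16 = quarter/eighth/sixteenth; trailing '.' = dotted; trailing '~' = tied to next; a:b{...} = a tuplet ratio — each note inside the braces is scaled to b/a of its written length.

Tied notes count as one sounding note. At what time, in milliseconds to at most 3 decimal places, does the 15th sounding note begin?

note 15 onset = 21/4b = 2333.333ms

1. 0.0ms @ 0 + 166.667ms (3/8)
2. 166.667ms @ 3/8 + 166.667ms (3/8)
3. 333.333ms @ 3/4 + 166.667ms (3/8)
4. 500.0ms @ 9/8 + 261.905ms (33/56)
5. 761.905ms @ 12/7 + 95.238ms (3/14)
6. 857.143ms @ 27/14 + 95.238ms (3/14)
7. 952.381ms @ 15/7 + 95.238ms (3/14)
8. 1047.619ms @ 33/14 + 95.238ms (3/14)
9. 1142.857ms @ 18/7 + 95.238ms (3/14)
10. 1238.095ms @ 39/14 + 95.238ms (3/14)
11. 1333.333ms @ 3 + 222.222ms (1/2)
12. 1555.556ms @ 7/2 + 222.222ms (1/2)
13. 1777.778ms @ 4 + 222.222ms (1/2)
14. 2000.0ms @ 9/2 + 333.333ms (3/4)
15. 2333.333ms @ 21/4 + 1000.0ms (9/4)
16. 3333.333ms @ 15/2 + 666.667ms (3/2)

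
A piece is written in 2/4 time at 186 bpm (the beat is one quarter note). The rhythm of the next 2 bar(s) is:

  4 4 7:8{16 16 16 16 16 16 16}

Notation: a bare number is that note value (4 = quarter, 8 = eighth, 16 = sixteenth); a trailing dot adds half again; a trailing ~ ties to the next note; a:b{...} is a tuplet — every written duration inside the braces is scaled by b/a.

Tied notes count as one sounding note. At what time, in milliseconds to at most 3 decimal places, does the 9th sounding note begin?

1. 0.0ms @ 0 + 322.581ms (1)
2. 322.581ms @ 1 + 322.581ms (1)
3. 645.161ms @ 2 + 92.166ms (2/7)
4. 737.327ms @ 16/7 + 92.166ms (2/7)
5. 829.493ms @ 18/7 + 92.166ms (2/7)
6. 921.659ms @ 20/7 + 92.166ms (2/7)
7. 1013.825ms @ 22/7 + 92.166ms (2/7)
8. 1105.991ms @ 24/7 + 92.166ms (2/7)
9. 1198.157ms @ 26/7 + 92.166ms (2/7)

note 9 onset = 26/7b = 1198.157ms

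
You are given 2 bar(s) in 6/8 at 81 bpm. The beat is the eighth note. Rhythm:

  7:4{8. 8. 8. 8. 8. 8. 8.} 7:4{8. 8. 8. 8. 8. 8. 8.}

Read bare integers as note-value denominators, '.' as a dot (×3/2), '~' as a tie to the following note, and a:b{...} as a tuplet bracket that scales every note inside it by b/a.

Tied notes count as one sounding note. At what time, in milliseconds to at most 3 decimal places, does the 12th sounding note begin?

1. 0.0ms @ 0 + 634.921ms (6/7)
2. 634.921ms @ 6/7 + 634.921ms (6/7)
3. 1269.841ms @ 12/7 + 634.921ms (6/7)
4. 1904.762ms @ 18/7 + 634.921ms (6/7)
5. 2539.683ms @ 24/7 + 634.921ms (6/7)
6. 3174.603ms @ 30/7 + 634.921ms (6/7)
7. 3809.524ms @ 36/7 + 634.921ms (6/7)
8. 4444.444ms @ 6 + 634.921ms (6/7)
9. 5079.365ms @ 48/7 + 634.921ms (6/7)
10. 5714.286ms @ 54/7 + 634.921ms (6/7)
11. 6349.206ms @ 60/7 + 634.921ms (6/7)
12. 6984.127ms @ 66/7 + 634.921ms (6/7)
13. 7619.048ms @ 72/7 + 634.921ms (6/7)
14. 8253.968ms @ 78/7 + 634.921ms (6/7)

note 12 onset = 66/7b = 6984.127ms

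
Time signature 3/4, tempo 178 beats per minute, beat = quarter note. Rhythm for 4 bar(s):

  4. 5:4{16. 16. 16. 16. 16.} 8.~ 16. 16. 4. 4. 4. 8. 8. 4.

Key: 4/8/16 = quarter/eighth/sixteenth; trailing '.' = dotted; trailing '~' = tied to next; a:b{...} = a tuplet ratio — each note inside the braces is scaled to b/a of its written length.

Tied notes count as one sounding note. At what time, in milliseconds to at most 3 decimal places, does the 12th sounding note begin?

note 12 onset = 9b = 3033.708ms

1. 0.0ms @ 0 + 505.618ms (3/2)
2. 505.618ms @ 3/2 + 101.124ms (3/10)
3. 606.742ms @ 9/5 + 101.124ms (3/10)
4. 707.865ms @ 21/10 + 101.124ms (3/10)
5. 808.989ms @ 12/5 + 101.124ms (3/10)
6. 910.112ms @ 27/10 + 101.124ms (3/10)
7. 1011.236ms @ 3 + 379.213ms (9/8)
8. 1390.449ms @ 33/8 + 126.404ms (3/8)
9. 1516.854ms @ 9/2 + 505.618ms (3/2)
10. 2022.472ms @ 6 + 505.618ms (3/2)
11. 2528.09ms @ 15/2 + 505.618ms (3/2)
12. 3033.708ms @ 9 + 252.809ms (3/4)
13. 3286.517ms @ 39/4 + 252.809ms (3/4)
14. 3539.326ms @ 21/2 + 505.618ms (3/2)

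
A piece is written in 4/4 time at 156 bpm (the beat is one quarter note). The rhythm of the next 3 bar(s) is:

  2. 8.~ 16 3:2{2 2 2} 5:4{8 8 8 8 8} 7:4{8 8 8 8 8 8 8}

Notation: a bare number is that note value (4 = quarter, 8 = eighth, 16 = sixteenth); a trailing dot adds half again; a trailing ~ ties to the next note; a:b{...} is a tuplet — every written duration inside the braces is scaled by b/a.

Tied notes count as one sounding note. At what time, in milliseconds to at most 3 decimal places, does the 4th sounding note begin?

note 4 onset = 16/3b = 2051.282ms

1. 0.0ms @ 0 + 1153.846ms (3)
2. 1153.846ms @ 3 + 384.615ms (1)
3. 1538.462ms @ 4 + 512.821ms (4/3)
4. 2051.282ms @ 16/3 + 512.821ms (4/3)
5. 2564.103ms @ 20/3 + 512.821ms (4/3)
6. 3076.923ms @ 8 + 153.846ms (2/5)
7. 3230.769ms @ 42/5 + 153.846ms (2/5)
8. 3384.615ms @ 44/5 + 153.846ms (2/5)
9. 3538.462ms @ 46/5 + 153.846ms (2/5)
10. 3692.308ms @ 48/5 + 153.846ms (2/5)
11. 3846.154ms @ 10 + 109.89ms (2/7)
12. 3956.044ms @ 72/7 + 109.89ms (2/7)
13. 4065.934ms @ 74/7 + 109.89ms (2/7)
14. 4175.824ms @ 76/7 + 109.89ms (2/7)
15. 4285.714ms @ 78/7 + 109.89ms (2/7)
16. 4395.604ms @ 80/7 + 109.89ms (2/7)
17. 4505.495ms @ 82/7 + 109.89ms (2/7)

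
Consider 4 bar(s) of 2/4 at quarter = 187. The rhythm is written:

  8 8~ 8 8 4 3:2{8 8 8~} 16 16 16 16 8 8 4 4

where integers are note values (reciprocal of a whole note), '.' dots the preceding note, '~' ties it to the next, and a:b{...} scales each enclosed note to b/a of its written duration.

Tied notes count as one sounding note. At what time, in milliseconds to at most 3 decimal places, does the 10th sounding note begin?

note 10 onset = 19/4b = 1524.064ms

1. 0.0ms @ 0 + 160.428ms (1/2)
2. 160.428ms @ 1/2 + 320.856ms (1)
3. 481.283ms @ 3/2 + 160.428ms (1/2)
4. 641.711ms @ 2 + 320.856ms (1)
5. 962.567ms @ 3 + 106.952ms (1/3)
6. 1069.519ms @ 10/3 + 106.952ms (1/3)
7. 1176.471ms @ 11/3 + 187.166ms (7/12)
8. 1363.636ms @ 17/4 + 80.214ms (1/4)
9. 1443.85ms @ 9/2 + 80.214ms (1/4)
10. 1524.064ms @ 19/4 + 80.214ms (1/4)
11. 1604.278ms @ 5 + 160.428ms (1/2)
12. 1764.706ms @ 11/2 + 160.428ms (1/2)
13. 1925.134ms @ 6 + 320.856ms (1)
14. 2245.989ms @ 7 + 320.856ms (1)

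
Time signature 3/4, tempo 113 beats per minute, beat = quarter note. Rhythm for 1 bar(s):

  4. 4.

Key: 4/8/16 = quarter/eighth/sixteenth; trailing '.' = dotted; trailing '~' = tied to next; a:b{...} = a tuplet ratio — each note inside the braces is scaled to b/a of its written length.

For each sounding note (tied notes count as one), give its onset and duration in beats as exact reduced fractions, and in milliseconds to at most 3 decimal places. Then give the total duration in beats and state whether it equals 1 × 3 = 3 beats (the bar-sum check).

1) 0.0ms=0b +796.46ms=3/2b
2) 796.46ms=3/2b +796.46ms=3/2b
Σ=3b of 3 (113bpm 3/4) — PASS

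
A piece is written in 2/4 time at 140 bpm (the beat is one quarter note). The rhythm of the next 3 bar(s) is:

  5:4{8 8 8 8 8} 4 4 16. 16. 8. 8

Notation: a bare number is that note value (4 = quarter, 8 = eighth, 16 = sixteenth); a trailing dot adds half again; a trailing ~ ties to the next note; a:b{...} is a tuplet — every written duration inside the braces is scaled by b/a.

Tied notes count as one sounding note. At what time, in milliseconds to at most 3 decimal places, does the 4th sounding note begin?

note 4 onset = 6/5b = 514.286ms

1. 0.0ms @ 0 + 171.429ms (2/5)
2. 171.429ms @ 2/5 + 171.429ms (2/5)
3. 342.857ms @ 4/5 + 171.429ms (2/5)
4. 514.286ms @ 6/5 + 171.429ms (2/5)
5. 685.714ms @ 8/5 + 171.429ms (2/5)
6. 857.143ms @ 2 + 428.571ms (1)
7. 1285.714ms @ 3 + 428.571ms (1)
8. 1714.286ms @ 4 + 160.714ms (3/8)
9. 1875.0ms @ 35/8 + 160.714ms (3/8)
10. 2035.714ms @ 19/4 + 321.429ms (3/4)
11. 2357.143ms @ 11/2 + 214.286ms (1/2)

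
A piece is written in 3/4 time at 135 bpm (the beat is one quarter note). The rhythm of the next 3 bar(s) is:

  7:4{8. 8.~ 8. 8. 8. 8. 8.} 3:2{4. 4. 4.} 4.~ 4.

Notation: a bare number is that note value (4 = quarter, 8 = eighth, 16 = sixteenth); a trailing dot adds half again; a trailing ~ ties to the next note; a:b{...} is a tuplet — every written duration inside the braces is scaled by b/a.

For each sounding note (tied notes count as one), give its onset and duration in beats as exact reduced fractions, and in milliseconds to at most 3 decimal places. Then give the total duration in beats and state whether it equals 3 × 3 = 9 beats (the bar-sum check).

1) 0.0ms=0b +190.476ms=3/7b
2) 190.476ms=3/7b +380.952ms=6/7b
3) 571.429ms=9/7b +190.476ms=3/7b
4) 761.905ms=12/7b +190.476ms=3/7b
5) 952.381ms=15/7b +190.476ms=3/7b
6) 1142.857ms=18/7b +190.476ms=3/7b
7) 1333.333ms=3b +444.444ms=1b
8) 1777.778ms=4b +444.444ms=1b
9) 2222.222ms=5b +444.444ms=1b
10) 2666.667ms=6b +1333.333ms=3b
Σ=9b of 9 (135bpm 3/4) — PASS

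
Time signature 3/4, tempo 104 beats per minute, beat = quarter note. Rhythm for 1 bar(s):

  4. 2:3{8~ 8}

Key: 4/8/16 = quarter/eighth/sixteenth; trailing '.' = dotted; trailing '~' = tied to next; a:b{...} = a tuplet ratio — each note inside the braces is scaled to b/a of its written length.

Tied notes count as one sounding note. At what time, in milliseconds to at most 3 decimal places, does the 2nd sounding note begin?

1. 0.0ms @ 0 + 865.385ms (3/2)
2. 865.385ms @ 3/2 + 865.385ms (3/2)

note 2 onset = 3/2b = 865.385ms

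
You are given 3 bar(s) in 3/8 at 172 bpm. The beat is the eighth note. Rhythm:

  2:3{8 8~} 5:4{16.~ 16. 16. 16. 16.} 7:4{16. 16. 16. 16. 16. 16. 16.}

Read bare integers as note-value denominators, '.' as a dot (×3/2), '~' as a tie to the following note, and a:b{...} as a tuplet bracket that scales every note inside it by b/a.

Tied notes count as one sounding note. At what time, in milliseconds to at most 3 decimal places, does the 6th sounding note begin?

1. 0.0ms @ 0 + 523.256ms (3/2)
2. 523.256ms @ 3/2 + 941.86ms (27/10)
3. 1465.116ms @ 21/5 + 209.302ms (3/5)
4. 1674.419ms @ 24/5 + 209.302ms (3/5)
5. 1883.721ms @ 27/5 + 209.302ms (3/5)
6. 2093.023ms @ 6 + 149.502ms (3/7)
7. 2242.525ms @ 45/7 + 149.502ms (3/7)
8. 2392.027ms @ 48/7 + 149.502ms (3/7)
9. 2541.528ms @ 51/7 + 149.502ms (3/7)
10. 2691.03ms @ 54/7 + 149.502ms (3/7)
11. 2840.532ms @ 57/7 + 149.502ms (3/7)
12. 2990.033ms @ 60/7 + 149.502ms (3/7)

note 6 onset = 6b = 2093.023ms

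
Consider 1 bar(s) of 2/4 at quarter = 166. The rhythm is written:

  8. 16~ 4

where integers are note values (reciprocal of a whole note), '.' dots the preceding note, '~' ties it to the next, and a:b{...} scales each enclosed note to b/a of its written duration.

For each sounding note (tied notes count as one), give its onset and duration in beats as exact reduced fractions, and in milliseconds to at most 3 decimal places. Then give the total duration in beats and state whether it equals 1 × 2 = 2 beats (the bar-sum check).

1) 0.0ms=0b +271.084ms=3/4b
2) 271.084ms=3/4b +451.807ms=5/4b
Σ=2b of 2 (166bpm 2/4) — PASS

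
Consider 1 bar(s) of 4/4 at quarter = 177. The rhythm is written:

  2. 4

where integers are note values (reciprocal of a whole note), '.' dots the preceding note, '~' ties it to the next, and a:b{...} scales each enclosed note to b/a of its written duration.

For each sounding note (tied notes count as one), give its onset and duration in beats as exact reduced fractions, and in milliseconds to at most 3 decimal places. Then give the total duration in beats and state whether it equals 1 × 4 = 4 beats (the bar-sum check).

1) 0.0ms=0b +1016.949ms=3b
2) 1016.949ms=3b +338.983ms=1b
Σ=4b of 4 (177bpm 4/4) — PASS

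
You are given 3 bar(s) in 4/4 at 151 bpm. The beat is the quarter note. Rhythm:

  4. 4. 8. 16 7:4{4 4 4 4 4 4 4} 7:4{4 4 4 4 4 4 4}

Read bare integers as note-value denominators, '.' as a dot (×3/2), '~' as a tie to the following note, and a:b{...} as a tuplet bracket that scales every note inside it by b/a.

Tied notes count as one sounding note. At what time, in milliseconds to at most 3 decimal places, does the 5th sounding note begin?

1. 0.0ms @ 0 + 596.026ms (3/2)
2. 596.026ms @ 3/2 + 596.026ms (3/2)
3. 1192.053ms @ 3 + 298.013ms (3/4)
4. 1490.066ms @ 15/4 + 99.338ms (1/4)
5. 1589.404ms @ 4 + 227.058ms (4/7)
6. 1816.462ms @ 32/7 + 227.058ms (4/7)
7. 2043.519ms @ 36/7 + 227.058ms (4/7)
8. 2270.577ms @ 40/7 + 227.058ms (4/7)
9. 2497.635ms @ 44/7 + 227.058ms (4/7)
10. 2724.693ms @ 48/7 + 227.058ms (4/7)
11. 2951.75ms @ 52/7 + 227.058ms (4/7)
12. 3178.808ms @ 8 + 227.058ms (4/7)
13. 3405.866ms @ 60/7 + 227.058ms (4/7)
14. 3632.923ms @ 64/7 + 227.058ms (4/7)
15. 3859.981ms @ 68/7 + 227.058ms (4/7)
16. 4087.039ms @ 72/7 + 227.058ms (4/7)
17. 4314.096ms @ 76/7 + 227.058ms (4/7)
18. 4541.154ms @ 80/7 + 227.058ms (4/7)

note 5 onset = 4b = 1589.404ms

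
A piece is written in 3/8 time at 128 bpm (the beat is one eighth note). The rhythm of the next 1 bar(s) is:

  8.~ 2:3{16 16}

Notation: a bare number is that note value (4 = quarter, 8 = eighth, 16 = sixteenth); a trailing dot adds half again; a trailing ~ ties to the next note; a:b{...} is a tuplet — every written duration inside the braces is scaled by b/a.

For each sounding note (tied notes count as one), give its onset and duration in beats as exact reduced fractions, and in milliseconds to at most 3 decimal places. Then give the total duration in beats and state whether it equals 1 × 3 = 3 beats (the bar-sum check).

1) 0.0ms=0b +1054.688ms=9/4b
2) 1054.688ms=9/4b +351.562ms=3/4b
Σ=3b of 3 (128bpm 3/8) — PASS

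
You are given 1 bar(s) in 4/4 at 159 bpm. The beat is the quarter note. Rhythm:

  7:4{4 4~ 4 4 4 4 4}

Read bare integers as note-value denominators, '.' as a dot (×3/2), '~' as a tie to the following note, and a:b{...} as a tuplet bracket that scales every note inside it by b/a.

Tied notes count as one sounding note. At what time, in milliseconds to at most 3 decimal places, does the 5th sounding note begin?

note 5 onset = 20/7b = 1078.167ms

1. 0.0ms @ 0 + 215.633ms (4/7)
2. 215.633ms @ 4/7 + 431.267ms (8/7)
3. 646.9ms @ 12/7 + 215.633ms (4/7)
4. 862.534ms @ 16/7 + 215.633ms (4/7)
5. 1078.167ms @ 20/7 + 215.633ms (4/7)
6. 1293.801ms @ 24/7 + 215.633ms (4/7)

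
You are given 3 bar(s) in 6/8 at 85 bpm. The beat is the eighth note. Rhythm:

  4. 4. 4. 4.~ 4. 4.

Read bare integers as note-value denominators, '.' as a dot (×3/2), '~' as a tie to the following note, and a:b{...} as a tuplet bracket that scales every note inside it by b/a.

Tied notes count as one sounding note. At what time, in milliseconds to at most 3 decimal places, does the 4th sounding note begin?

note 4 onset = 9b = 6352.941ms

1. 0.0ms @ 0 + 2117.647ms (3)
2. 2117.647ms @ 3 + 2117.647ms (3)
3. 4235.294ms @ 6 + 2117.647ms (3)
4. 6352.941ms @ 9 + 4235.294ms (6)
5. 10588.235ms @ 15 + 2117.647ms (3)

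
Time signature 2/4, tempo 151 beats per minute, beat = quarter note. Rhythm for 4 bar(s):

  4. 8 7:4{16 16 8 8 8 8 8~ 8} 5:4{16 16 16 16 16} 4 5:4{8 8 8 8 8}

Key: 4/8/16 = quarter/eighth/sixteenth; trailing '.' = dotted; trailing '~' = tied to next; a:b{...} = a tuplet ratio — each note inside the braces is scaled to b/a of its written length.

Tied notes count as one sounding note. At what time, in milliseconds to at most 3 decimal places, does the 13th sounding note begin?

1. 0.0ms @ 0 + 596.026ms (3/2)
2. 596.026ms @ 3/2 + 198.675ms (1/2)
3. 794.702ms @ 2 + 56.764ms (1/7)
4. 851.466ms @ 15/7 + 56.764ms (1/7)
5. 908.231ms @ 16/7 + 113.529ms (2/7)
6. 1021.76ms @ 18/7 + 113.529ms (2/7)
7. 1135.289ms @ 20/7 + 113.529ms (2/7)
8. 1248.817ms @ 22/7 + 113.529ms (2/7)
9. 1362.346ms @ 24/7 + 227.058ms (4/7)
10. 1589.404ms @ 4 + 79.47ms (1/5)
11. 1668.874ms @ 21/5 + 79.47ms (1/5)
12. 1748.344ms @ 22/5 + 79.47ms (1/5)
13. 1827.815ms @ 23/5 + 79.47ms (1/5)
14. 1907.285ms @ 24/5 + 79.47ms (1/5)
15. 1986.755ms @ 5 + 397.351ms (1)
16. 2384.106ms @ 6 + 158.94ms (2/5)
17. 2543.046ms @ 32/5 + 158.94ms (2/5)
18. 2701.987ms @ 34/5 + 158.94ms (2/5)
19. 2860.927ms @ 36/5 + 158.94ms (2/5)
20. 3019.868ms @ 38/5 + 158.94ms (2/5)

note 13 onset = 23/5b = 1827.815ms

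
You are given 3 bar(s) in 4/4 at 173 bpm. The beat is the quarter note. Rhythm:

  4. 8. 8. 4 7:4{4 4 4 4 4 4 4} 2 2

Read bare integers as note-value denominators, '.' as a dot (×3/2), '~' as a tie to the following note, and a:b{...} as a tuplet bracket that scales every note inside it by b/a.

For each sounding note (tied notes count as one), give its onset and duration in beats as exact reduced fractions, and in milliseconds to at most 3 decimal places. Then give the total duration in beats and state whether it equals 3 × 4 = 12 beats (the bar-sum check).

1) 0.0ms=0b +520.231ms=3/2b
2) 520.231ms=3/2b +260.116ms=3/4b
3) 780.347ms=9/4b +260.116ms=3/4b
4) 1040.462ms=3b +346.821ms=1b
5) 1387.283ms=4b +198.183ms=4/7b
6) 1585.467ms=32/7b +198.183ms=4/7b
7) 1783.65ms=36/7b +198.183ms=4/7b
8) 1981.833ms=40/7b +198.183ms=4/7b
9) 2180.017ms=44/7b +198.183ms=4/7b
10) 2378.2ms=48/7b +198.183ms=4/7b
11) 2576.383ms=52/7b +198.183ms=4/7b
12) 2774.566ms=8b +693.642ms=2b
13) 3468.208ms=10b +693.642ms=2b
Σ=12b of 12 (173bpm 4/4) — PASS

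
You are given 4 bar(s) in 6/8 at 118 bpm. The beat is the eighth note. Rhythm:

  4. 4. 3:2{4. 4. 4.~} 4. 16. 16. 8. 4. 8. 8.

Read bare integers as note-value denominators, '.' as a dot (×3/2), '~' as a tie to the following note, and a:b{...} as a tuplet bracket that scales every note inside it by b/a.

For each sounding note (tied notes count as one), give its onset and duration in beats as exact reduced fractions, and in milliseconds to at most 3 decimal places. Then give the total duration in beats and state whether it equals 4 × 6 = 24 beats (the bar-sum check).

1) 0.0ms=0b +1525.424ms=3b
2) 1525.424ms=3b +1525.424ms=3b
3) 3050.847ms=6b +1016.949ms=2b
4) 4067.797ms=8b +1016.949ms=2b
5) 5084.746ms=10b +2542.373ms=5b
6) 7627.119ms=15b +381.356ms=3/4b
7) 8008.475ms=63/4b +381.356ms=3/4b
8) 8389.831ms=33/2b +762.712ms=3/2b
9) 9152.542ms=18b +1525.424ms=3b
10) 10677.966ms=21b +762.712ms=3/2b
11) 11440.678ms=45/2b +762.712ms=3/2b
Σ=24b of 24 (118bpm 6/8) — PASS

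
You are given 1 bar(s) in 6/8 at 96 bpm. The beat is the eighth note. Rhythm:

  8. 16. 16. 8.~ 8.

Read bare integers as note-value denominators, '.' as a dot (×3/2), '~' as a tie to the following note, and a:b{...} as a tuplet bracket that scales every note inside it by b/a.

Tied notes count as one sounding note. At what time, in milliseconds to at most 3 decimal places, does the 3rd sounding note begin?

note 3 onset = 9/4b = 1406.25ms

1. 0.0ms @ 0 + 937.5ms (3/2)
2. 937.5ms @ 3/2 + 468.75ms (3/4)
3. 1406.25ms @ 9/4 + 468.75ms (3/4)
4. 1875.0ms @ 3 + 1875.0ms (3)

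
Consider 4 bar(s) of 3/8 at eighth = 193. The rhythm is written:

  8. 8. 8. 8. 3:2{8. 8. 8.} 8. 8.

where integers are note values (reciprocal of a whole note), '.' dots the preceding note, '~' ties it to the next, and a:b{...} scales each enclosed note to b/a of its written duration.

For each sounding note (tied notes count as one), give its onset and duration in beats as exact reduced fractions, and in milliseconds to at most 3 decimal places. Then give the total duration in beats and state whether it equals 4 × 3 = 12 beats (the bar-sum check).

1) 0.0ms=0b +466.321ms=3/2b
2) 466.321ms=3/2b +466.321ms=3/2b
3) 932.642ms=3b +466.321ms=3/2b
4) 1398.964ms=9/2b +466.321ms=3/2b
5) 1865.285ms=6b +310.881ms=1b
6) 2176.166ms=7b +310.881ms=1b
7) 2487.047ms=8b +310.881ms=1b
8) 2797.927ms=9b +466.321ms=3/2b
9) 3264.249ms=21/2b +466.321ms=3/2b
Σ=12b of 12 (193bpm 3/8) — PASS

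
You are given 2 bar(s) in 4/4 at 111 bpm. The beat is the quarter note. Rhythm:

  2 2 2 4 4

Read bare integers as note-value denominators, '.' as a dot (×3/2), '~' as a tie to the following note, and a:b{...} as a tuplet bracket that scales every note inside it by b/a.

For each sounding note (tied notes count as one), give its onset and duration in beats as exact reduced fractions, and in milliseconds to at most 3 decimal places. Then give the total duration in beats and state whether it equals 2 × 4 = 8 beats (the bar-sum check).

1) 0.0ms=0b +1081.081ms=2b
2) 1081.081ms=2b +1081.081ms=2b
3) 2162.162ms=4b +1081.081ms=2b
4) 3243.243ms=6b +540.541ms=1b
5) 3783.784ms=7b +540.541ms=1b
Σ=8b of 8 (111bpm 4/4) — PASS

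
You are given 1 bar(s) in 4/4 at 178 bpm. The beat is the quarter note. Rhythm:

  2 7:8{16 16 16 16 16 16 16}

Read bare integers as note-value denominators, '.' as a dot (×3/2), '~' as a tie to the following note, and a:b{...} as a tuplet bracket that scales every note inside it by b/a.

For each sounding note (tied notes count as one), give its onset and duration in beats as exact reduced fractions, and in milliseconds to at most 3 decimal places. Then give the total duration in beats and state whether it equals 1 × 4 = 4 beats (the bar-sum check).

1) 0.0ms=0b +674.157ms=2b
2) 674.157ms=2b +96.308ms=2/7b
3) 770.465ms=16/7b +96.308ms=2/7b
4) 866.774ms=18/7b +96.308ms=2/7b
5) 963.082ms=20/7b +96.308ms=2/7b
6) 1059.39ms=22/7b +96.308ms=2/7b
7) 1155.698ms=24/7b +96.308ms=2/7b
8) 1252.006ms=26/7b +96.308ms=2/7b
Σ=4b of 4 (178bpm 4/4) — PASS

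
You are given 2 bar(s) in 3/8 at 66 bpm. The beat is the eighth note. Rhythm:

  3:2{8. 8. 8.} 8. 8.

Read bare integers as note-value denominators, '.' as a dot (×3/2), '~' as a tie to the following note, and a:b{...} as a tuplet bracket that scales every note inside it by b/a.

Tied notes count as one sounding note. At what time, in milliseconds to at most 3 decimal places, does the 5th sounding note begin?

note 5 onset = 9/2b = 4090.909ms

1. 0.0ms @ 0 + 909.091ms (1)
2. 909.091ms @ 1 + 909.091ms (1)
3. 1818.182ms @ 2 + 909.091ms (1)
4. 2727.273ms @ 3 + 1363.636ms (3/2)
5. 4090.909ms @ 9/2 + 1363.636ms (3/2)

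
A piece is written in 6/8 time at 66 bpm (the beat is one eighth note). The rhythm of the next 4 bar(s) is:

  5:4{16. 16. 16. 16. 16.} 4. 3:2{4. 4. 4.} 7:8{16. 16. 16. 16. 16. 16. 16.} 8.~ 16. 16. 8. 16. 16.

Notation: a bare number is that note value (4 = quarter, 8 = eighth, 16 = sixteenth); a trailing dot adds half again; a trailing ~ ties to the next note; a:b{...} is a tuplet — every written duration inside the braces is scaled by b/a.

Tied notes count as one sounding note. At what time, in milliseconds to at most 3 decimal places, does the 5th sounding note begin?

note 5 onset = 12/5b = 2181.818ms

1. 0.0ms @ 0 + 545.455ms (3/5)
2. 545.455ms @ 3/5 + 545.455ms (3/5)
3. 1090.909ms @ 6/5 + 545.455ms (3/5)
4. 1636.364ms @ 9/5 + 545.455ms (3/5)
5. 2181.818ms @ 12/5 + 545.455ms (3/5)
6. 2727.273ms @ 3 + 2727.273ms (3)
7. 5454.545ms @ 6 + 1818.182ms (2)
8. 7272.727ms @ 8 + 1818.182ms (2)
9. 9090.909ms @ 10 + 1818.182ms (2)
10. 10909.091ms @ 12 + 779.221ms (6/7)
11. 11688.312ms @ 90/7 + 779.221ms (6/7)
12. 12467.532ms @ 96/7 + 779.221ms (6/7)
13. 13246.753ms @ 102/7 + 779.221ms (6/7)
14. 14025.974ms @ 108/7 + 779.221ms (6/7)
15. 14805.195ms @ 114/7 + 779.221ms (6/7)
16. 15584.416ms @ 120/7 + 779.221ms (6/7)
17. 16363.636ms @ 18 + 2045.455ms (9/4)
18. 18409.091ms @ 81/4 + 681.818ms (3/4)
19. 19090.909ms @ 21 + 1363.636ms (3/2)
20. 20454.545ms @ 45/2 + 681.818ms (3/4)
21. 21136.364ms @ 93/4 + 681.818ms (3/4)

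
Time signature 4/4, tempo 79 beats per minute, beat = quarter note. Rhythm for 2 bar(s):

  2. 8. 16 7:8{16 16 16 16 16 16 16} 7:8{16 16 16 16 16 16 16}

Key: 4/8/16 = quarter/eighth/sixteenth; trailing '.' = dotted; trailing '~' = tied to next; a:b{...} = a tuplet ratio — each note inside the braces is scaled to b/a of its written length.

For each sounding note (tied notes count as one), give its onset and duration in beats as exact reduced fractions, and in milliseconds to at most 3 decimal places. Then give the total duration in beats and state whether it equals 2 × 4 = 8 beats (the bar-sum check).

1) 0.0ms=0b +2278.481ms=3b
2) 2278.481ms=3b +569.62ms=3/4b
3) 2848.101ms=15/4b +189.873ms=1/4b
4) 3037.975ms=4b +216.998ms=2/7b
5) 3254.973ms=30/7b +216.998ms=2/7b
6) 3471.971ms=32/7b +216.998ms=2/7b
7) 3688.969ms=34/7b +216.998ms=2/7b
8) 3905.967ms=36/7b +216.998ms=2/7b
9) 4122.966ms=38/7b +216.998ms=2/7b
10) 4339.964ms=40/7b +216.998ms=2/7b
11) 4556.962ms=6b +216.998ms=2/7b
12) 4773.96ms=44/7b +216.998ms=2/7b
13) 4990.958ms=46/7b +216.998ms=2/7b
14) 5207.957ms=48/7b +216.998ms=2/7b
15) 5424.955ms=50/7b +216.998ms=2/7b
16) 5641.953ms=52/7b +216.998ms=2/7b
17) 5858.951ms=54/7b +216.998ms=2/7b
Σ=8b of 8 (79bpm 4/4) — PASS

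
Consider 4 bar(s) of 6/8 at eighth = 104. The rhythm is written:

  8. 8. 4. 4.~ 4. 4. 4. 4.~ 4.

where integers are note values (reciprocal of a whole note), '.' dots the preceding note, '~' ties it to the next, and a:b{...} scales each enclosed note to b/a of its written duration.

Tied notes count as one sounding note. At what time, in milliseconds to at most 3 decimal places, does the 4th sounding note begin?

note 4 onset = 6b = 3461.538ms

1. 0.0ms @ 0 + 865.385ms (3/2)
2. 865.385ms @ 3/2 + 865.385ms (3/2)
3. 1730.769ms @ 3 + 1730.769ms (3)
4. 3461.538ms @ 6 + 3461.538ms (6)
5. 6923.077ms @ 12 + 1730.769ms (3)
6. 8653.846ms @ 15 + 1730.769ms (3)
7. 10384.615ms @ 18 + 3461.538ms (6)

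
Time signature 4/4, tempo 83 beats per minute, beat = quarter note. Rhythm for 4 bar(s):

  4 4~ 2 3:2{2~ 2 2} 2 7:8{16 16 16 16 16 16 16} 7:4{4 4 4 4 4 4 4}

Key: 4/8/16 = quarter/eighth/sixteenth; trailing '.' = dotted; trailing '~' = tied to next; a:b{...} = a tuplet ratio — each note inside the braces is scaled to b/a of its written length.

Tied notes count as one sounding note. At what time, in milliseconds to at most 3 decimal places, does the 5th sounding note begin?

1. 0.0ms @ 0 + 722.892ms (1)
2. 722.892ms @ 1 + 2168.675ms (3)
3. 2891.566ms @ 4 + 1927.711ms (8/3)
4. 4819.277ms @ 20/3 + 963.855ms (4/3)
5. 5783.133ms @ 8 + 1445.783ms (2)
6. 7228.916ms @ 10 + 206.54ms (2/7)
7. 7435.456ms @ 72/7 + 206.54ms (2/7)
8. 7641.997ms @ 74/7 + 206.54ms (2/7)
9. 7848.537ms @ 76/7 + 206.54ms (2/7)
10. 8055.077ms @ 78/7 + 206.54ms (2/7)
11. 8261.618ms @ 80/7 + 206.54ms (2/7)
12. 8468.158ms @ 82/7 + 206.54ms (2/7)
13. 8674.699ms @ 12 + 413.081ms (4/7)
14. 9087.78ms @ 88/7 + 413.081ms (4/7)
15. 9500.861ms @ 92/7 + 413.081ms (4/7)
16. 9913.941ms @ 96/7 + 413.081ms (4/7)
17. 10327.022ms @ 100/7 + 413.081ms (4/7)
18. 10740.103ms @ 104/7 + 413.081ms (4/7)
19. 11153.184ms @ 108/7 + 413.081ms (4/7)

note 5 onset = 8b = 5783.133ms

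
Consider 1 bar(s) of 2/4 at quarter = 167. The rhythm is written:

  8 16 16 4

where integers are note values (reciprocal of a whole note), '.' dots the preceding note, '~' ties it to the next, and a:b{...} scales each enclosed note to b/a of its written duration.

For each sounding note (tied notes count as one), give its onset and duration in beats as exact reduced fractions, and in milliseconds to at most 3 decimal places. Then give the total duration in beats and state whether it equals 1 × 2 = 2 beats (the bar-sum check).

1) 0.0ms=0b +179.641ms=1/2b
2) 179.641ms=1/2b +89.82ms=1/4b
3) 269.461ms=3/4b +89.82ms=1/4b
4) 359.281ms=1b +359.281ms=1b
Σ=2b of 2 (167bpm 2/4) — PASS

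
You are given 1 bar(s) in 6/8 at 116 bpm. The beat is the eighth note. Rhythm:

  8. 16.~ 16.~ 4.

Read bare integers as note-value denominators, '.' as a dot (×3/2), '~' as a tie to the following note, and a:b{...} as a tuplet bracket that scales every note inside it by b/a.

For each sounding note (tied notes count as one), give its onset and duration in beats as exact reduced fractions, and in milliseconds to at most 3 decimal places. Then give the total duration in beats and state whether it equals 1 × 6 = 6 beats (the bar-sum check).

1) 0.0ms=0b +775.862ms=3/2b
2) 775.862ms=3/2b +2327.586ms=9/2b
Σ=6b of 6 (116bpm 6/8) — PASS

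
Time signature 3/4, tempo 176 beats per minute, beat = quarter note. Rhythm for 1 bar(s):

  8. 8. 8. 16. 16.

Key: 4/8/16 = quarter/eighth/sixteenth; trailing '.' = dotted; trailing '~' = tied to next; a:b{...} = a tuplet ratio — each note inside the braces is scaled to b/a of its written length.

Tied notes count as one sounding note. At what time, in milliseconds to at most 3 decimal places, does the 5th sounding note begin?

note 5 onset = 21/8b = 894.886ms

1. 0.0ms @ 0 + 255.682ms (3/4)
2. 255.682ms @ 3/4 + 255.682ms (3/4)
3. 511.364ms @ 3/2 + 255.682ms (3/4)
4. 767.045ms @ 9/4 + 127.841ms (3/8)
5. 894.886ms @ 21/8 + 127.841ms (3/8)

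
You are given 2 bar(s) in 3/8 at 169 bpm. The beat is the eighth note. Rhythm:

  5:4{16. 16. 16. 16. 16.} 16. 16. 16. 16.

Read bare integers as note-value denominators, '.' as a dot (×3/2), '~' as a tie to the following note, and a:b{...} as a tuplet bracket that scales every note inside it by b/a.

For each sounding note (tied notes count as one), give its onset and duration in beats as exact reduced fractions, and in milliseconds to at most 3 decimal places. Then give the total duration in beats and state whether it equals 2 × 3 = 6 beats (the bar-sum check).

1) 0.0ms=0b +213.018ms=3/5b
2) 213.018ms=3/5b +213.018ms=3/5b
3) 426.036ms=6/5b +213.018ms=3/5b
4) 639.053ms=9/5b +213.018ms=3/5b
5) 852.071ms=12/5b +213.018ms=3/5b
6) 1065.089ms=3b +266.272ms=3/4b
7) 1331.361ms=15/4b +266.272ms=3/4b
8) 1597.633ms=9/2b +266.272ms=3/4b
9) 1863.905ms=21/4b +266.272ms=3/4b
Σ=6b of 6 (169bpm 3/8) — PASS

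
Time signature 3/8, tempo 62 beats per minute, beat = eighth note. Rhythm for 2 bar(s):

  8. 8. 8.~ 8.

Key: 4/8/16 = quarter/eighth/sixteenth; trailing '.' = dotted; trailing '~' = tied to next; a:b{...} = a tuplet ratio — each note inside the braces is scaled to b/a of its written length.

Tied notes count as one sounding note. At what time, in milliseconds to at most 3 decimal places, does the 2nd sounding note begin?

1. 0.0ms @ 0 + 1451.613ms (3/2)
2. 1451.613ms @ 3/2 + 1451.613ms (3/2)
3. 2903.226ms @ 3 + 2903.226ms (3)

note 2 onset = 3/2b = 1451.613ms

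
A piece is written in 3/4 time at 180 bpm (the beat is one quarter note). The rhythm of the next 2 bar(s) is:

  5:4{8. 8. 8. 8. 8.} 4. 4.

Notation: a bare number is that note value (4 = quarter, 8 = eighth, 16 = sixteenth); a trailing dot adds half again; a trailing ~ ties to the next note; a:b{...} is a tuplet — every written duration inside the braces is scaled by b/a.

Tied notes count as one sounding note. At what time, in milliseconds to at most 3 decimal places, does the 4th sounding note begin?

1. 0.0ms @ 0 + 200.0ms (3/5)
2. 200.0ms @ 3/5 + 200.0ms (3/5)
3. 400.0ms @ 6/5 + 200.0ms (3/5)
4. 600.0ms @ 9/5 + 200.0ms (3/5)
5. 800.0ms @ 12/5 + 200.0ms (3/5)
6. 1000.0ms @ 3 + 500.0ms (3/2)
7. 1500.0ms @ 9/2 + 500.0ms (3/2)

note 4 onset = 9/5b = 600.0ms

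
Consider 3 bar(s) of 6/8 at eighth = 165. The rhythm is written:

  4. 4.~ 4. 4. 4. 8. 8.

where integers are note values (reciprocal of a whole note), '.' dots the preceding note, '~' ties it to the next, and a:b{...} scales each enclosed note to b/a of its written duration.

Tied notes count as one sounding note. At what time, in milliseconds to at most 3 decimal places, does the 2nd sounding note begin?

1. 0.0ms @ 0 + 1090.909ms (3)
2. 1090.909ms @ 3 + 2181.818ms (6)
3. 3272.727ms @ 9 + 1090.909ms (3)
4. 4363.636ms @ 12 + 1090.909ms (3)
5. 5454.545ms @ 15 + 545.455ms (3/2)
6. 6000.0ms @ 33/2 + 545.455ms (3/2)

note 2 onset = 3b = 1090.909ms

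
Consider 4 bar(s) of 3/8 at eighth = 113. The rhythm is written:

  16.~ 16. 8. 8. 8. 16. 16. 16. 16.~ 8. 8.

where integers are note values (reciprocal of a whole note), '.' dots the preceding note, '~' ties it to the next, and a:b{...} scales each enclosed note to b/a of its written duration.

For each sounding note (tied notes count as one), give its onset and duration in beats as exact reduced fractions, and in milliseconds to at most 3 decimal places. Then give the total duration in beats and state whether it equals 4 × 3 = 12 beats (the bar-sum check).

1) 0.0ms=0b +796.46ms=3/2b
2) 796.46ms=3/2b +796.46ms=3/2b
3) 1592.92ms=3b +796.46ms=3/2b
4) 2389.381ms=9/2b +796.46ms=3/2b
5) 3185.841ms=6b +398.23ms=3/4b
6) 3584.071ms=27/4b +398.23ms=3/4b
7) 3982.301ms=15/2b +398.23ms=3/4b
8) 4380.531ms=33/4b +1194.69ms=9/4b
9) 5575.221ms=21/2b +796.46ms=3/2b
Σ=12b of 12 (113bpm 3/8) — PASS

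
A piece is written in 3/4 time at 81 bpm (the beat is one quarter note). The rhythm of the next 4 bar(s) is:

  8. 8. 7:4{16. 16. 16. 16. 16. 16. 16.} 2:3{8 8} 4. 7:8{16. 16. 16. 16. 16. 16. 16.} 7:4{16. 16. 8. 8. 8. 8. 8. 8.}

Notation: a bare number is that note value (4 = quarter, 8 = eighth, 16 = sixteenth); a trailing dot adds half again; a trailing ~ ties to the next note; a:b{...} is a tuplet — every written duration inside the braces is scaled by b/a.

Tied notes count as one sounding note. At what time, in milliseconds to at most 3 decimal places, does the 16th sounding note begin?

1. 0.0ms @ 0 + 555.556ms (3/4)
2. 555.556ms @ 3/4 + 555.556ms (3/4)
3. 1111.111ms @ 3/2 + 158.73ms (3/14)
4. 1269.841ms @ 12/7 + 158.73ms (3/14)
5. 1428.571ms @ 27/14 + 158.73ms (3/14)
6. 1587.302ms @ 15/7 + 158.73ms (3/14)
7. 1746.032ms @ 33/14 + 158.73ms (3/14)
8. 1904.762ms @ 18/7 + 158.73ms (3/14)
9. 2063.492ms @ 39/14 + 158.73ms (3/14)
10. 2222.222ms @ 3 + 555.556ms (3/4)
11. 2777.778ms @ 15/4 + 555.556ms (3/4)
12. 3333.333ms @ 9/2 + 1111.111ms (3/2)
13. 4444.444ms @ 6 + 317.46ms (3/7)
14. 4761.905ms @ 45/7 + 317.46ms (3/7)
15. 5079.365ms @ 48/7 + 317.46ms (3/7)
16. 5396.825ms @ 51/7 + 317.46ms (3/7)
17. 5714.286ms @ 54/7 + 317.46ms (3/7)
18. 6031.746ms @ 57/7 + 317.46ms (3/7)
19. 6349.206ms @ 60/7 + 317.46ms (3/7)
20. 6666.667ms @ 9 + 158.73ms (3/14)
21. 6825.397ms @ 129/14 + 158.73ms (3/14)
22. 6984.127ms @ 66/7 + 317.46ms (3/7)
23. 7301.587ms @ 69/7 + 317.46ms (3/7)
24. 7619.048ms @ 72/7 + 317.46ms (3/7)
25. 7936.508ms @ 75/7 + 317.46ms (3/7)
26. 8253.968ms @ 78/7 + 317.46ms (3/7)
27. 8571.429ms @ 81/7 + 317.46ms (3/7)

note 16 onset = 51/7b = 5396.825ms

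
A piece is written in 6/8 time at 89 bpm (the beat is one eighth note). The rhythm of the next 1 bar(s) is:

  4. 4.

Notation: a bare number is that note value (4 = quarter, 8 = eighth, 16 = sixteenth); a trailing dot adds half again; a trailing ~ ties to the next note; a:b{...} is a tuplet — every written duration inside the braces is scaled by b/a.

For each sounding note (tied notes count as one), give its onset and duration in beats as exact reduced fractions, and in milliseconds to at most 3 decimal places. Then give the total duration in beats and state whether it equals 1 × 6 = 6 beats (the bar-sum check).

1) 0.0ms=0b +2022.472ms=3b
2) 2022.472ms=3b +2022.472ms=3b
Σ=6b of 6 (89bpm 6/8) — PASS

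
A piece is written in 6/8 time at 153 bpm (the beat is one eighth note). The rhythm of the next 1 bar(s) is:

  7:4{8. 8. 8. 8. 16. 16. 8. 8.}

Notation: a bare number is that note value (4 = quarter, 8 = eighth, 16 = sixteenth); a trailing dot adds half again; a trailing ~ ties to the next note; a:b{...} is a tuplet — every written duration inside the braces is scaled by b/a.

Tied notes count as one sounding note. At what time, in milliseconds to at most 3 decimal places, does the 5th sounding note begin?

1. 0.0ms @ 0 + 336.134ms (6/7)
2. 336.134ms @ 6/7 + 336.134ms (6/7)
3. 672.269ms @ 12/7 + 336.134ms (6/7)
4. 1008.403ms @ 18/7 + 336.134ms (6/7)
5. 1344.538ms @ 24/7 + 168.067ms (3/7)
6. 1512.605ms @ 27/7 + 168.067ms (3/7)
7. 1680.672ms @ 30/7 + 336.134ms (6/7)
8. 2016.807ms @ 36/7 + 336.134ms (6/7)

note 5 onset = 24/7b = 1344.538ms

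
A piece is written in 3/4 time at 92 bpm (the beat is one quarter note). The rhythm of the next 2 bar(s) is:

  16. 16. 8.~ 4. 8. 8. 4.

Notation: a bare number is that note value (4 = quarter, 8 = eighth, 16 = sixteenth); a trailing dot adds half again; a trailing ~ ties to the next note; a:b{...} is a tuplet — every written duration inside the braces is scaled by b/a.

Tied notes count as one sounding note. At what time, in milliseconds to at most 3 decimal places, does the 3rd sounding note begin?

note 3 onset = 3/4b = 489.13ms

1. 0.0ms @ 0 + 244.565ms (3/8)
2. 244.565ms @ 3/8 + 244.565ms (3/8)
3. 489.13ms @ 3/4 + 1467.391ms (9/4)
4. 1956.522ms @ 3 + 489.13ms (3/4)
5. 2445.652ms @ 15/4 + 489.13ms (3/4)
6. 2934.783ms @ 9/2 + 978.261ms (3/2)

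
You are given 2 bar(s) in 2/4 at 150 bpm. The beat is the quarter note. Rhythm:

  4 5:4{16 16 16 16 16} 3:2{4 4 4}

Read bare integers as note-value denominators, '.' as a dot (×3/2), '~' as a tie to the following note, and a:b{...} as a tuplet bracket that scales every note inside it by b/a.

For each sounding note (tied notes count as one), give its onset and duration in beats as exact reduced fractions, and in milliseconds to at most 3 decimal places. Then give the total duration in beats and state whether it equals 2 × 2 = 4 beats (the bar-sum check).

1) 0.0ms=0b +400.0ms=1b
2) 400.0ms=1b +80.0ms=1/5b
3) 480.0ms=6/5b +80.0ms=1/5b
4) 560.0ms=7/5b +80.0ms=1/5b
5) 640.0ms=8/5b +80.0ms=1/5b
6) 720.0ms=9/5b +80.0ms=1/5b
7) 800.0ms=2b +266.667ms=2/3b
8) 1066.667ms=8/3b +266.667ms=2/3b
9) 1333.333ms=10/3b +266.667ms=2/3b
Σ=4b of 4 (150bpm 2/4) — PASS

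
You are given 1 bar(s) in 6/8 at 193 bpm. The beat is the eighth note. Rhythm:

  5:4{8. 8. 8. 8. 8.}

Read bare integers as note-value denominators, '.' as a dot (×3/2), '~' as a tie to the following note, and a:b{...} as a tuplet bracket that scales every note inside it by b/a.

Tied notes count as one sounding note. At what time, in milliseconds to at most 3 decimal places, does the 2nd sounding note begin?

note 2 onset = 6/5b = 373.057ms

1. 0.0ms @ 0 + 373.057ms (6/5)
2. 373.057ms @ 6/5 + 373.057ms (6/5)
3. 746.114ms @ 12/5 + 373.057ms (6/5)
4. 1119.171ms @ 18/5 + 373.057ms (6/5)
5. 1492.228ms @ 24/5 + 373.057ms (6/5)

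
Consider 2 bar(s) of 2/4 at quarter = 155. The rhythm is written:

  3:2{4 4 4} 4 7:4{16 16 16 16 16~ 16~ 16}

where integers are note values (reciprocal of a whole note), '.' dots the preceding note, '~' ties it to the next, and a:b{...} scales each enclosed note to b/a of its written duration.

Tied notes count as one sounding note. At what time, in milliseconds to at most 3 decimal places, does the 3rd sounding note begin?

note 3 onset = 4/3b = 516.129ms

1. 0.0ms @ 0 + 258.065ms (2/3)
2. 258.065ms @ 2/3 + 258.065ms (2/3)
3. 516.129ms @ 4/3 + 258.065ms (2/3)
4. 774.194ms @ 2 + 387.097ms (1)
5. 1161.29ms @ 3 + 55.3ms (1/7)
6. 1216.59ms @ 22/7 + 55.3ms (1/7)
7. 1271.889ms @ 23/7 + 55.3ms (1/7)
8. 1327.189ms @ 24/7 + 55.3ms (1/7)
9. 1382.488ms @ 25/7 + 165.899ms (3/7)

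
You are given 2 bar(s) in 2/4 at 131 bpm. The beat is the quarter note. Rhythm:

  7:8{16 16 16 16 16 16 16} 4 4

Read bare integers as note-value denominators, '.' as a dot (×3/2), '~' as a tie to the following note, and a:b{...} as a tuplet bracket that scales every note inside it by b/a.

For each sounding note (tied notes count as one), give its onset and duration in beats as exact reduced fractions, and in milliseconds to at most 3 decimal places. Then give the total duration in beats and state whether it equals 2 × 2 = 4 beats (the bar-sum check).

1) 0.0ms=0b +130.862ms=2/7b
2) 130.862ms=2/7b +130.862ms=2/7b
3) 261.723ms=4/7b +130.862ms=2/7b
4) 392.585ms=6/7b +130.862ms=2/7b
5) 523.446ms=8/7b +130.862ms=2/7b
6) 654.308ms=10/7b +130.862ms=2/7b
7) 785.169ms=12/7b +130.862ms=2/7b
8) 916.031ms=2b +458.015ms=1b
9) 1374.046ms=3b +458.015ms=1b
Σ=4b of 4 (131bpm 2/4) — PASS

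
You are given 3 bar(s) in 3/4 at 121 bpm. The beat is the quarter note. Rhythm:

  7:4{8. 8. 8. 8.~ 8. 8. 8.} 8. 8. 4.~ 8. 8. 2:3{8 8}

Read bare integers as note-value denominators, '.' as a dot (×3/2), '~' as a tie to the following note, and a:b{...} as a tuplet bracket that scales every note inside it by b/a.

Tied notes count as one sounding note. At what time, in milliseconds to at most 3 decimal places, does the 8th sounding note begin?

1. 0.0ms @ 0 + 212.515ms (3/7)
2. 212.515ms @ 3/7 + 212.515ms (3/7)
3. 425.03ms @ 6/7 + 212.515ms (3/7)
4. 637.544ms @ 9/7 + 425.03ms (6/7)
5. 1062.574ms @ 15/7 + 212.515ms (3/7)
6. 1275.089ms @ 18/7 + 212.515ms (3/7)
7. 1487.603ms @ 3 + 371.901ms (3/4)
8. 1859.504ms @ 15/4 + 371.901ms (3/4)
9. 2231.405ms @ 9/2 + 1115.702ms (9/4)
10. 3347.107ms @ 27/4 + 371.901ms (3/4)
11. 3719.008ms @ 15/2 + 371.901ms (3/4)
12. 4090.909ms @ 33/4 + 371.901ms (3/4)

note 8 onset = 15/4b = 1859.504ms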